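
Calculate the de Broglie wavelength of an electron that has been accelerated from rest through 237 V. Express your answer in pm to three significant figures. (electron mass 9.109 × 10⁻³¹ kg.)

KE = eV = 1.602 × 10⁻¹⁹ × 237.0 = 3.797 × 10⁻¹⁷ J.
p = √(2mKE) = √(2 × 9.109 × 10⁻³¹ × 3.797 × 10⁻¹⁷) = 8.317 × 10⁻²⁴ kg·m/s.
λ = h/p = 6.626 × 10⁻³⁴ / 8.317 × 10⁻²⁴ = 7.97 × 10⁻¹¹ m = 79.7 pm.

λ = 79.7 pm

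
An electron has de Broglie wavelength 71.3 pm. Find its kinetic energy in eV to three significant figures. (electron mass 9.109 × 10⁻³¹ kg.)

KE = 296 eV

p = h/λ = 6.626 × 10⁻³⁴ / 7.130 × 10⁻¹¹ = 9.293 × 10⁻²⁴ kg·m/s.
KE = p²/(2m) = (9.293 × 10⁻²⁴)² / (2 × 9.109 × 10⁻³¹) = 4.740 × 10⁻¹⁷ J = 296 eV.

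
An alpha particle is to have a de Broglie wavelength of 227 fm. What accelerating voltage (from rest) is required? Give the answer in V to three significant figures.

p = h/λ = 6.626 × 10⁻³⁴ / 2.270 × 10⁻¹³ = 2.919 × 10⁻²¹ kg·m/s.
KE = p²/(2m) = 6.411 × 10⁻¹⁶ J.
V = KE/2e = 6.411 × 10⁻¹⁶ / (2 × 1.602 × 10⁻¹⁹) = 2000 V.

V = 2000 V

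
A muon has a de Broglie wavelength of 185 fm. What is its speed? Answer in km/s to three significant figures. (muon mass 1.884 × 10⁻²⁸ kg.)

p = h/λ = 6.626 × 10⁻³⁴ / 1.850 × 10⁻¹³ = 3.582 × 10⁻²¹ kg·m/s.
v = p/m = 3.582 × 10⁻²¹ / 1.884 × 10⁻²⁸ = 1.90 × 10⁷ m/s = 1.90 × 10⁴ km/s.

v = 1.90 × 10⁴ km/s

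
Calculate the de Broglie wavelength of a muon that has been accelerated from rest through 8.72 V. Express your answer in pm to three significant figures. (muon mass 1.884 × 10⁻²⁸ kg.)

KE = eV = 1.602 × 10⁻¹⁹ × 8.720 = 1.397 × 10⁻¹⁸ J.
p = √(2mKE) = √(2 × 1.884 × 10⁻²⁸ × 1.397 × 10⁻¹⁸) = 2.294 × 10⁻²³ kg·m/s.
λ = h/p = 6.626 × 10⁻³⁴ / 2.294 × 10⁻²³ = 2.89 × 10⁻¹¹ m = 28.9 pm.

λ = 28.9 pm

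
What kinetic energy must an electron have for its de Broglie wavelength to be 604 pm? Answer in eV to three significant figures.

KE = 4.12 eV

p = h/λ = 6.626 × 10⁻³⁴ / 6.040 × 10⁻¹⁰ = 1.097 × 10⁻²⁴ kg·m/s.
KE = p²/(2m) = (1.097 × 10⁻²⁴)² / (2 × 9.109 × 10⁻³¹) = 6.606 × 10⁻¹⁹ J = 4.12 eV.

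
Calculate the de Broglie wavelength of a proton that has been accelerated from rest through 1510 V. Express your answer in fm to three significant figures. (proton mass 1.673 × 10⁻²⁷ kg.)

KE = eV = 1.602 × 10⁻¹⁹ × 1510 = 2.419 × 10⁻¹⁶ J.
p = √(2mKE) = √(2 × 1.673 × 10⁻²⁷ × 2.419 × 10⁻¹⁶) = 8.997 × 10⁻²² kg·m/s.
λ = h/p = 6.626 × 10⁻³⁴ / 8.997 × 10⁻²² = 7.36 × 10⁻¹³ m = 736 fm.

λ = 736 fm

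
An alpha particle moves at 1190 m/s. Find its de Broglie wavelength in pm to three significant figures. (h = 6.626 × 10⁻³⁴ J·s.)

λ = 83.8 pm

p = mv = 6.645 × 10⁻²⁷ × 1190 = 7.908 × 10⁻²⁴ kg·m/s.
λ = h/p = 6.626 × 10⁻³⁴ / 7.908 × 10⁻²⁴ = 8.38 × 10⁻¹¹ m = 83.8 pm.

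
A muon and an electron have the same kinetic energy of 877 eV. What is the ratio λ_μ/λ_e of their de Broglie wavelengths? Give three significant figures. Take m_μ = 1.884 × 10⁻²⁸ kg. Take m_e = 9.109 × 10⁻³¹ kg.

At fixed KE, p = √(2mKE) so λ = h/p ∝ 1/√m.
λ_μ/λ_e = √(m_e/m_μ) = √(9.109 × 10⁻³¹/1.884 × 10⁻²⁸) = √(4.835 × 10⁻³) = 0.0695.

λ_μ/λ_e = 0.0695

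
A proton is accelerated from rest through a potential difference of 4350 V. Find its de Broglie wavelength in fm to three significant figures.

λ = 434 fm

KE = eV = 1.602 × 10⁻¹⁹ × 4350 = 6.969 × 10⁻¹⁶ J.
p = √(2mKE) = √(2 × 1.673 × 10⁻²⁷ × 6.969 × 10⁻¹⁶) = 1.527 × 10⁻²¹ kg·m/s.
λ = h/p = 6.626 × 10⁻³⁴ / 1.527 × 10⁻²¹ = 4.34 × 10⁻¹³ m = 434 fm.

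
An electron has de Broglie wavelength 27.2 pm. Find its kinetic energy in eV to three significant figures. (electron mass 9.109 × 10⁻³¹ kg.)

KE = 2030 eV

p = h/λ = 6.626 × 10⁻³⁴ / 2.720 × 10⁻¹¹ = 2.436 × 10⁻²³ kg·m/s.
KE = p²/(2m) = (2.436 × 10⁻²³)² / (2 × 9.109 × 10⁻³¹) = 3.257 × 10⁻¹⁶ J = 2030 eV.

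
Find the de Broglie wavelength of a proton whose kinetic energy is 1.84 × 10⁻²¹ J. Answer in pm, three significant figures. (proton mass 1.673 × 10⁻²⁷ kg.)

p = √(2mKE) = √(2 × 1.673 × 10⁻²⁷ × 1.840 × 10⁻²¹) = 2.481 × 10⁻²⁴ kg·m/s.
λ = h/p = 6.626 × 10⁻³⁴ / 2.481 × 10⁻²⁴ = 2.67 × 10⁻¹⁰ m = 267 pm.

λ = 267 pm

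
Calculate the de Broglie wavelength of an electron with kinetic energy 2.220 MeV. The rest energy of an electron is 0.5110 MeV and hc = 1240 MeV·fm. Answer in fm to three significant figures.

λ = 462 fm

Total energy E = KE + m₀c² = 2.220 + 0.5110 = 2.7310 MeV.
(pc)² = E² − (m₀c²)² = (2.7310)² − (0.5110)² = 7.197 MeV², so pc = 2.683 MeV.
λ = hc/(pc) = 1240 MeV·fm / 2.683 MeV = 462 fm.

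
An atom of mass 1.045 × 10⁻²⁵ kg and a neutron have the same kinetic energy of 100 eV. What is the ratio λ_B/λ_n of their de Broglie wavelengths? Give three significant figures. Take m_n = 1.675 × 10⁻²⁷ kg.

λ_B/λ_n = 0.127

At fixed KE, p = √(2mKE) so λ = h/p ∝ 1/√m.
λ_B/λ_n = √(m_n/m_B) = √(1.675 × 10⁻²⁷/1.045 × 10⁻²⁵) = √(0.01603) = 0.127.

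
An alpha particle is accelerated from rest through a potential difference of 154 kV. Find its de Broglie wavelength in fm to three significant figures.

λ = 25.9 fm

KE = 2eV = 2 × 1.602 × 10⁻¹⁹ × 1.540 × 10⁵ = 4.934 × 10⁻¹⁴ J.
p = √(2mKE) = √(2 × 6.645 × 10⁻²⁷ × 4.934 × 10⁻¹⁴) = 2.561 × 10⁻²⁰ kg·m/s.
λ = h/p = 6.626 × 10⁻³⁴ / 2.561 × 10⁻²⁰ = 2.59 × 10⁻¹⁴ m = 25.9 fm.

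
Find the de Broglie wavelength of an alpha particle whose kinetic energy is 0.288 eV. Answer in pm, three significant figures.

KE = 0.288 eV = 4.614 × 10⁻²⁰ J.
p = √(2mKE) = √(2 × 6.645 × 10⁻²⁷ × 4.614 × 10⁻²⁰) = 2.476 × 10⁻²³ kg·m/s.
λ = h/p = 6.626 × 10⁻³⁴ / 2.476 × 10⁻²³ = 2.68 × 10⁻¹¹ m = 26.8 pm.

λ = 26.8 pm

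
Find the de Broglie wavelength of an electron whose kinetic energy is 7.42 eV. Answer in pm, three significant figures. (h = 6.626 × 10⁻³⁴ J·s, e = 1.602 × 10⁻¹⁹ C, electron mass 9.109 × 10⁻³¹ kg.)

KE = 7.42 eV = 1.189 × 10⁻¹⁸ J.
p = √(2mKE) = √(2 × 9.109 × 10⁻³¹ × 1.189 × 10⁻¹⁸) = 1.472 × 10⁻²⁴ kg·m/s.
λ = h/p = 6.626 × 10⁻³⁴ / 1.472 × 10⁻²⁴ = 4.50 × 10⁻¹⁰ m = 450 pm.

λ = 450 pm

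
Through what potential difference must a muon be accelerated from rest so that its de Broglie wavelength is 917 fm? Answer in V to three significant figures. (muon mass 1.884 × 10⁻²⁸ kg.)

p = h/λ = 6.626 × 10⁻³⁴ / 9.170 × 10⁻¹³ = 7.226 × 10⁻²² kg·m/s.
KE = p²/(2m) = 1.386 × 10⁻¹⁵ J.
V = KE/e = 1.386 × 10⁻¹⁵ / (1.602 × 10⁻¹⁹) = 8650 V.

V = 8650 V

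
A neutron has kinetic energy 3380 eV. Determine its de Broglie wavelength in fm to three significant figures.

λ = 492 fm

KE = 3380 eV = 5.415 × 10⁻¹⁶ J.
p = √(2mKE) = √(2 × 1.675 × 10⁻²⁷ × 5.415 × 10⁻¹⁶) = 1.347 × 10⁻²¹ kg·m/s.
λ = h/p = 6.626 × 10⁻³⁴ / 1.347 × 10⁻²¹ = 4.92 × 10⁻¹³ m = 492 fm.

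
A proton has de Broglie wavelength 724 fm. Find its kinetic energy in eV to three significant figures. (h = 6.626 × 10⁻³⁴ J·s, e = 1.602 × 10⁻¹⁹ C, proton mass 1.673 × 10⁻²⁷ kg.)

p = h/λ = 6.626 × 10⁻³⁴ / 7.240 × 10⁻¹³ = 9.152 × 10⁻²² kg·m/s.
KE = p²/(2m) = (9.152 × 10⁻²²)² / (2 × 1.673 × 10⁻²⁷) = 2.503 × 10⁻¹⁶ J = 1560 eV.

KE = 1560 eV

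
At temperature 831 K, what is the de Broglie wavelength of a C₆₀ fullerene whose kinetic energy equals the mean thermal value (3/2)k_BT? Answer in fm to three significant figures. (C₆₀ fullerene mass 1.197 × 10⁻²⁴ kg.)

λ = 3260 fm

KE = (3/2)k_BT = 1.5 × 1.381 × 10⁻²³ × 831 = 1.721 × 10⁻²⁰ J.
p = √(2mKE) = √(2 × 1.197 × 10⁻²⁴ × 1.721 × 10⁻²⁰) = 2.030 × 10⁻²² kg·m/s.
λ = h/p = 3.26 × 10⁻¹² m = 3260 fm.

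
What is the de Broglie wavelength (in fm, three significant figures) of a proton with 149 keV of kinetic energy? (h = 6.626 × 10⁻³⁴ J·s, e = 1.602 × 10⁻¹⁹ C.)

λ = 74.1 fm

KE = 149 keV = 2.387 × 10⁻¹⁴ J.
p = √(2mKE) = √(2 × 1.673 × 10⁻²⁷ × 2.387 × 10⁻¹⁴) = 8.937 × 10⁻²¹ kg·m/s.
λ = h/p = 6.626 × 10⁻³⁴ / 8.937 × 10⁻²¹ = 7.41 × 10⁻¹⁴ m = 74.1 fm.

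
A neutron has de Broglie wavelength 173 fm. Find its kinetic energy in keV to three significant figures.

KE = 27.3 keV

p = h/λ = 6.626 × 10⁻³⁴ / 1.730 × 10⁻¹³ = 3.830 × 10⁻²¹ kg·m/s.
KE = p²/(2m) = (3.830 × 10⁻²¹)² / (2 × 1.675 × 10⁻²⁷) = 4.379 × 10⁻¹⁵ J = 27.3 keV.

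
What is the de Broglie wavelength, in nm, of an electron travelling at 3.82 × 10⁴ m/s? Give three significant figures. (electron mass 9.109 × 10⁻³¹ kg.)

p = mv = 9.109 × 10⁻³¹ × 3.82 × 10⁴ = 3.480 × 10⁻²⁶ kg·m/s.
λ = h/p = 6.626 × 10⁻³⁴ / 3.480 × 10⁻²⁶ = 1.90 × 10⁻⁸ m = 19.0 nm.

λ = 19.0 nm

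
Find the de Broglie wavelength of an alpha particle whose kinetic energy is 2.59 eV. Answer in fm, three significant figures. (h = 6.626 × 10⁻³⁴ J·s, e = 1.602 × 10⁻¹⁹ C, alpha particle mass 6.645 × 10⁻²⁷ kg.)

KE = 2.59 eV = 4.149 × 10⁻¹⁹ J.
p = √(2mKE) = √(2 × 6.645 × 10⁻²⁷ × 4.149 × 10⁻¹⁹) = 7.426 × 10⁻²³ kg·m/s.
λ = h/p = 6.626 × 10⁻³⁴ / 7.426 × 10⁻²³ = 8.92 × 10⁻¹² m = 8920 fm.

λ = 8920 fm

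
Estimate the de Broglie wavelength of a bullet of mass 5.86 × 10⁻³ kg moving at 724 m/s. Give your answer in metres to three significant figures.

λ = 1.56 × 10⁻³⁴ m

p = mv = 5.86 × 10⁻³ × 724 = 4.243 kg·m/s.
λ = h/p = 6.626 × 10⁻³⁴ / 4.243 = 1.56 × 10⁻³⁴ m.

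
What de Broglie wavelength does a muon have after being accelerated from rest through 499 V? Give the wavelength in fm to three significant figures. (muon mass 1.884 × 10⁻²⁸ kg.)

KE = eV = 1.602 × 10⁻¹⁹ × 499.0 = 7.994 × 10⁻¹⁷ J.
p = √(2mKE) = √(2 × 1.884 × 10⁻²⁸ × 7.994 × 10⁻¹⁷) = 1.736 × 10⁻²² kg·m/s.
λ = h/p = 6.626 × 10⁻³⁴ / 1.736 × 10⁻²² = 3.82 × 10⁻¹² m = 3820 fm.

λ = 3820 fm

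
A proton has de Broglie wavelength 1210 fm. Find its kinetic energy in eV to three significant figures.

KE = 559 eV

p = h/λ = 6.626 × 10⁻³⁴ / 1.210 × 10⁻¹² = 5.476 × 10⁻²² kg·m/s.
KE = p²/(2m) = (5.476 × 10⁻²²)² / (2 × 1.673 × 10⁻²⁷) = 8.962 × 10⁻¹⁷ J = 559 eV.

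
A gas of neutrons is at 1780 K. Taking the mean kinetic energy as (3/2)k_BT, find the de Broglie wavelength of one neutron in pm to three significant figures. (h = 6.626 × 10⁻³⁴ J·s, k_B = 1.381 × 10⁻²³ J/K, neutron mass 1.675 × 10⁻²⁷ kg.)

KE = (3/2)k_BT = 1.5 × 1.381 × 10⁻²³ × 1780 = 3.687 × 10⁻²⁰ J.
p = √(2mKE) = √(2 × 1.675 × 10⁻²⁷ × 3.687 × 10⁻²⁰) = 1.111 × 10⁻²³ kg·m/s.
λ = h/p = 5.96 × 10⁻¹¹ m = 59.6 pm.

λ = 59.6 pm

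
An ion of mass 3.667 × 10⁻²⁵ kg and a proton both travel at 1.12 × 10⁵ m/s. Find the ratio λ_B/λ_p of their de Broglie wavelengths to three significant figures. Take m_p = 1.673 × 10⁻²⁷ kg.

λ_B/λ_p = 4.56 × 10⁻³

At fixed v, p = mv so λ = h/(mv) ∝ 1/m.
λ_B/λ_p = m_p/m_B = 1.673 × 10⁻²⁷/3.667 × 10⁻²⁵ = 4.56 × 10⁻³.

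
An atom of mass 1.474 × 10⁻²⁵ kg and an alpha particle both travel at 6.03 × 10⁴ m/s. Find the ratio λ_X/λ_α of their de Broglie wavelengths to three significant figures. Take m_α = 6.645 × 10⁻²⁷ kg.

At fixed v, p = mv so λ = h/(mv) ∝ 1/m.
λ_X/λ_α = m_α/m_X = 6.645 × 10⁻²⁷/1.474 × 10⁻²⁵ = 0.0451.

λ_X/λ_α = 0.0451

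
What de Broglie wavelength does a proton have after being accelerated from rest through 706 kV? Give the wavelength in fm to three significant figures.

λ = 34.1 fm

KE = eV = 1.602 × 10⁻¹⁹ × 7.060 × 10⁵ = 1.131 × 10⁻¹³ J.
p = √(2mKE) = √(2 × 1.673 × 10⁻²⁷ × 1.131 × 10⁻¹³) = 1.945 × 10⁻²⁰ kg·m/s.
λ = h/p = 6.626 × 10⁻³⁴ / 1.945 × 10⁻²⁰ = 3.41 × 10⁻¹⁴ m = 34.1 fm.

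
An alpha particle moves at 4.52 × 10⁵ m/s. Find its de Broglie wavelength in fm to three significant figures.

p = mv = 6.645 × 10⁻²⁷ × 4.52 × 10⁵ = 3.004 × 10⁻²¹ kg·m/s.
λ = h/p = 6.626 × 10⁻³⁴ / 3.004 × 10⁻²¹ = 2.21 × 10⁻¹³ m = 221 fm.

λ = 221 fm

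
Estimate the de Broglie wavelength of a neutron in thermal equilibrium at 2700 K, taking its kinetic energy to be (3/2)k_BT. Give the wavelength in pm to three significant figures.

λ = 48.4 pm

KE = (3/2)k_BT = 1.5 × 1.381 × 10⁻²³ × 2700 = 5.593 × 10⁻²⁰ J.
p = √(2mKE) = √(2 × 1.675 × 10⁻²⁷ × 5.593 × 10⁻²⁰) = 1.369 × 10⁻²³ kg·m/s.
λ = h/p = 4.84 × 10⁻¹¹ m = 48.4 pm.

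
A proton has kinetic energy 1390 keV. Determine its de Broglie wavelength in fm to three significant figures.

λ = 24.3 fm

KE = 1390 keV = 2.227 × 10⁻¹³ J.
p = √(2mKE) = √(2 × 1.673 × 10⁻²⁷ × 2.227 × 10⁻¹³) = 2.730 × 10⁻²⁰ kg·m/s.
λ = h/p = 6.626 × 10⁻³⁴ / 2.730 × 10⁻²⁰ = 2.43 × 10⁻¹⁴ m = 24.3 fm.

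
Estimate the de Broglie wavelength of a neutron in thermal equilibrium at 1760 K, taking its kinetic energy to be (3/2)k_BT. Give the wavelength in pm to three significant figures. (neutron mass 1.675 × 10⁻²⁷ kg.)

λ = 60.0 pm

KE = (3/2)k_BT = 1.5 × 1.381 × 10⁻²³ × 1760 = 3.646 × 10⁻²⁰ J.
p = √(2mKE) = √(2 × 1.675 × 10⁻²⁷ × 3.646 × 10⁻²⁰) = 1.105 × 10⁻²³ kg·m/s.
λ = h/p = 6.00 × 10⁻¹¹ m = 60.0 pm.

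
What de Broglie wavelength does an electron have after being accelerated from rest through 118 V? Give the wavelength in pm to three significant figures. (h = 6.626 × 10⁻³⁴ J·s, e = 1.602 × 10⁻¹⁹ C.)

λ = 113 pm

KE = eV = 1.602 × 10⁻¹⁹ × 118.0 = 1.890 × 10⁻¹⁷ J.
p = √(2mKE) = √(2 × 9.109 × 10⁻³¹ × 1.890 × 10⁻¹⁷) = 5.868 × 10⁻²⁴ kg·m/s.
λ = h/p = 6.626 × 10⁻³⁴ / 5.868 × 10⁻²⁴ = 1.13 × 10⁻¹⁰ m = 113 pm.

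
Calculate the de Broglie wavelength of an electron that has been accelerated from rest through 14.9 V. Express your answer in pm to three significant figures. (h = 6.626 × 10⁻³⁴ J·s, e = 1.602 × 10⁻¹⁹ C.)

λ = 318 pm

KE = eV = 1.602 × 10⁻¹⁹ × 14.90 = 2.387 × 10⁻¹⁸ J.
p = √(2mKE) = √(2 × 9.109 × 10⁻³¹ × 2.387 × 10⁻¹⁸) = 2.085 × 10⁻²⁴ kg·m/s.
λ = h/p = 6.626 × 10⁻³⁴ / 2.085 × 10⁻²⁴ = 3.18 × 10⁻¹⁰ m = 318 pm.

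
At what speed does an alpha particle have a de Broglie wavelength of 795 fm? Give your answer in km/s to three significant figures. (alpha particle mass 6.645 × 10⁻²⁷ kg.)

v = 125 km/s

p = h/λ = 6.626 × 10⁻³⁴ / 7.950 × 10⁻¹³ = 8.335 × 10⁻²² kg·m/s.
v = p/m = 8.335 × 10⁻²² / 6.645 × 10⁻²⁷ = 1.25 × 10⁵ m/s = 125 km/s.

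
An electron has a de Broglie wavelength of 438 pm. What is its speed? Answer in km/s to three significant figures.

v = 1660 km/s

p = h/λ = 6.626 × 10⁻³⁴ / 4.380 × 10⁻¹⁰ = 1.513 × 10⁻²⁴ kg·m/s.
v = p/m = 1.513 × 10⁻²⁴ / 9.109 × 10⁻³¹ = 1.66 × 10⁶ m/s = 1660 km/s.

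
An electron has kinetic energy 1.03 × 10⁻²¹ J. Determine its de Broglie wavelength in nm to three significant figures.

p = √(2mKE) = √(2 × 9.109 × 10⁻³¹ × 1.030 × 10⁻²¹) = 4.332 × 10⁻²⁶ kg·m/s.
λ = h/p = 6.626 × 10⁻³⁴ / 4.332 × 10⁻²⁶ = 1.53 × 10⁻⁸ m = 15.3 nm.

λ = 15.3 nm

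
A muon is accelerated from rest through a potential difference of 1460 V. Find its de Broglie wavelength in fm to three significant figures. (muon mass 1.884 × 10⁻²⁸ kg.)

KE = eV = 1.602 × 10⁻¹⁹ × 1460 = 2.339 × 10⁻¹⁶ J.
p = √(2mKE) = √(2 × 1.884 × 10⁻²⁸ × 2.339 × 10⁻¹⁶) = 2.969 × 10⁻²² kg·m/s.
λ = h/p = 6.626 × 10⁻³⁴ / 2.969 × 10⁻²² = 2.23 × 10⁻¹² m = 2230 fm.

λ = 2230 fm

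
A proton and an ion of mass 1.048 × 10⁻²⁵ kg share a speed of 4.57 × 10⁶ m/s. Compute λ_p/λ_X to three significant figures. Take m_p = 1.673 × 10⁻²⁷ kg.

λ_p/λ_X = 62.6

At fixed v, p = mv so λ = h/(mv) ∝ 1/m.
λ_p/λ_X = m_X/m_p = 1.048 × 10⁻²⁵/1.673 × 10⁻²⁷ = 62.6.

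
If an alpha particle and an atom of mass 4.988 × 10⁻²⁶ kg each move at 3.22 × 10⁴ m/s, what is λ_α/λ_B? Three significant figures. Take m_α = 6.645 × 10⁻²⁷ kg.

λ_α/λ_B = 7.51

At fixed v, p = mv so λ = h/(mv) ∝ 1/m.
λ_α/λ_B = m_B/m_α = 4.988 × 10⁻²⁶/6.645 × 10⁻²⁷ = 7.51.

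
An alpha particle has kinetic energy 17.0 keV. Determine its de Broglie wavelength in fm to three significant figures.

λ = 110 fm

KE = 17.0 keV = 2.723 × 10⁻¹⁵ J.
p = √(2mKE) = √(2 × 6.645 × 10⁻²⁷ × 2.723 × 10⁻¹⁵) = 6.016 × 10⁻²¹ kg·m/s.
λ = h/p = 6.626 × 10⁻³⁴ / 6.016 × 10⁻²¹ = 1.10 × 10⁻¹³ m = 110 fm.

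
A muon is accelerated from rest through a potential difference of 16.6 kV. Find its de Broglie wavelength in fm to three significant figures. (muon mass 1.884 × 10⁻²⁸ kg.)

KE = eV = 1.602 × 10⁻¹⁹ × 1.660 × 10⁴ = 2.659 × 10⁻¹⁵ J.
p = √(2mKE) = √(2 × 1.884 × 10⁻²⁸ × 2.659 × 10⁻¹⁵) = 1.001 × 10⁻²¹ kg·m/s.
λ = h/p = 6.626 × 10⁻³⁴ / 1.001 × 10⁻²¹ = 6.62 × 10⁻¹³ m = 662 fm.

λ = 662 fm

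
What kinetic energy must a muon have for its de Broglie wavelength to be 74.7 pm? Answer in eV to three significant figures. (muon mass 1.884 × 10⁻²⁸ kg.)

p = h/λ = 6.626 × 10⁻³⁴ / 7.470 × 10⁻¹¹ = 8.870 × 10⁻²⁴ kg·m/s.
KE = p²/(2m) = (8.870 × 10⁻²⁴)² / (2 × 1.884 × 10⁻²⁸) = 2.088 × 10⁻¹⁹ J = 1.30 eV.

KE = 1.30 eV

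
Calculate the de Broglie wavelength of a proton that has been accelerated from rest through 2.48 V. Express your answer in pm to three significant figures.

λ = 18.2 pm

KE = eV = 1.602 × 10⁻¹⁹ × 2.480 = 3.973 × 10⁻¹⁹ J.
p = √(2mKE) = √(2 × 1.673 × 10⁻²⁷ × 3.973 × 10⁻¹⁹) = 3.646 × 10⁻²³ kg·m/s.
λ = h/p = 6.626 × 10⁻³⁴ / 3.646 × 10⁻²³ = 1.82 × 10⁻¹¹ m = 18.2 pm.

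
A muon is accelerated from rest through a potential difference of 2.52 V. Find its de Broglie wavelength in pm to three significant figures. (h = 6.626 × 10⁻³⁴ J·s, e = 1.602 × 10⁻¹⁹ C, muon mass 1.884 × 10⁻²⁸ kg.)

KE = eV = 1.602 × 10⁻¹⁹ × 2.520 = 4.037 × 10⁻¹⁹ J.
p = √(2mKE) = √(2 × 1.884 × 10⁻²⁸ × 4.037 × 10⁻¹⁹) = 1.233 × 10⁻²³ kg·m/s.
λ = h/p = 6.626 × 10⁻³⁴ / 1.233 × 10⁻²³ = 5.37 × 10⁻¹¹ m = 53.7 pm.

λ = 53.7 pm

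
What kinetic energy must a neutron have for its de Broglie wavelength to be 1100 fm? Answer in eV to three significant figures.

p = h/λ = 6.626 × 10⁻³⁴ / 1.100 × 10⁻¹² = 6.024 × 10⁻²² kg·m/s.
KE = p²/(2m) = (6.024 × 10⁻²²)² / (2 × 1.675 × 10⁻²⁷) = 1.083 × 10⁻¹⁶ J = 676 eV.

KE = 676 eV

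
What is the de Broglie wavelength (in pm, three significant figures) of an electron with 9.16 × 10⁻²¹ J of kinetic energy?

λ = 5130 pm

p = √(2mKE) = √(2 × 9.109 × 10⁻³¹ × 9.160 × 10⁻²¹) = 1.292 × 10⁻²⁵ kg·m/s.
λ = h/p = 6.626 × 10⁻³⁴ / 1.292 × 10⁻²⁵ = 5.13 × 10⁻⁹ m = 5130 pm.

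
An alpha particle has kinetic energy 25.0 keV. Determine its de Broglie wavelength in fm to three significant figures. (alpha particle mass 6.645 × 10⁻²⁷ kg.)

λ = 90.8 fm

KE = 25.0 keV = 4.005 × 10⁻¹⁵ J.
p = √(2mKE) = √(2 × 6.645 × 10⁻²⁷ × 4.005 × 10⁻¹⁵) = 7.296 × 10⁻²¹ kg·m/s.
λ = h/p = 6.626 × 10⁻³⁴ / 7.296 × 10⁻²¹ = 9.08 × 10⁻¹⁴ m = 90.8 fm.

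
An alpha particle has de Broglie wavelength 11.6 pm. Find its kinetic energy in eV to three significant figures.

p = h/λ = 6.626 × 10⁻³⁴ / 1.160 × 10⁻¹¹ = 5.712 × 10⁻²³ kg·m/s.
KE = p²/(2m) = (5.712 × 10⁻²³)² / (2 × 6.645 × 10⁻²⁷) = 2.455 × 10⁻¹⁹ J = 1.53 eV.

KE = 1.53 eV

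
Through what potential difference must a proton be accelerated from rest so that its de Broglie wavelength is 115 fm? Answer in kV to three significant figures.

V = 61.9 kV

p = h/λ = 6.626 × 10⁻³⁴ / 1.150 × 10⁻¹³ = 5.762 × 10⁻²¹ kg·m/s.
KE = p²/(2m) = 9.922 × 10⁻¹⁵ J.
V = KE/e = 9.922 × 10⁻¹⁵ / (1.602 × 10⁻¹⁹) = 61.9 kV.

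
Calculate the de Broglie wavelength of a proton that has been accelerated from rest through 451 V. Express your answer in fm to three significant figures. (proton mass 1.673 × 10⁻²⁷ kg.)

KE = eV = 1.602 × 10⁻¹⁹ × 451.0 = 7.225 × 10⁻¹⁷ J.
p = √(2mKE) = √(2 × 1.673 × 10⁻²⁷ × 7.225 × 10⁻¹⁷) = 4.917 × 10⁻²² kg·m/s.
λ = h/p = 6.626 × 10⁻³⁴ / 4.917 × 10⁻²² = 1.35 × 10⁻¹² m = 1350 fm.

λ = 1350 fm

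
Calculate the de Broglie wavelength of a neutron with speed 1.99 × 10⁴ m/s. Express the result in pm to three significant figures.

λ = 19.9 pm

p = mv = 1.675 × 10⁻²⁷ × 1.99 × 10⁴ = 3.333 × 10⁻²³ kg·m/s.
λ = h/p = 6.626 × 10⁻³⁴ / 3.333 × 10⁻²³ = 1.99 × 10⁻¹¹ m = 19.9 pm.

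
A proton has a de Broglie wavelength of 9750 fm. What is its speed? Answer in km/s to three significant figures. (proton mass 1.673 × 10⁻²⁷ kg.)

v = 40.6 km/s

p = h/λ = 6.626 × 10⁻³⁴ / 9.750 × 10⁻¹² = 6.796 × 10⁻²³ kg·m/s.
v = p/m = 6.796 × 10⁻²³ / 1.673 × 10⁻²⁷ = 4.06 × 10⁴ m/s = 40.6 km/s.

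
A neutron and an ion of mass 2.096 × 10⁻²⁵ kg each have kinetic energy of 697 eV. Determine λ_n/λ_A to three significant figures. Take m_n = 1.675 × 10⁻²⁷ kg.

λ_n/λ_A = 11.2

At fixed KE, p = √(2mKE) so λ = h/p ∝ 1/√m.
λ_n/λ_A = √(m_A/m_n) = √(2.096 × 10⁻²⁵/1.675 × 10⁻²⁷) = √(125.1) = 11.2.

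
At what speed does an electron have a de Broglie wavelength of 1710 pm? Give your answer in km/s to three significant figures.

p = h/λ = 6.626 × 10⁻³⁴ / 1.710 × 10⁻⁹ = 3.875 × 10⁻²⁵ kg·m/s.
v = p/m = 3.875 × 10⁻²⁵ / 9.109 × 10⁻³¹ = 4.25 × 10⁵ m/s = 425 km/s.

v = 425 km/s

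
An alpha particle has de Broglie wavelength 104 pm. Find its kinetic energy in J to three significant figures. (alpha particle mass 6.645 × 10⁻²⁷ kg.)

p = h/λ = 6.626 × 10⁻³⁴ / 1.040 × 10⁻¹⁰ = 6.371 × 10⁻²⁴ kg·m/s.
KE = p²/(2m) = (6.371 × 10⁻²⁴)² / (2 × 6.645 × 10⁻²⁷) = 3.054 × 10⁻²¹ J = 3.05 × 10⁻²¹ J.

KE = 3.05 × 10⁻²¹ J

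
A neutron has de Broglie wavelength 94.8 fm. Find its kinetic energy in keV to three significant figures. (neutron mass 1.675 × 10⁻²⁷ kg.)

KE = 91.0 keV

p = h/λ = 6.626 × 10⁻³⁴ / 9.480 × 10⁻¹⁴ = 6.989 × 10⁻²¹ kg·m/s.
KE = p²/(2m) = (6.989 × 10⁻²¹)² / (2 × 1.675 × 10⁻²⁷) = 1.458 × 10⁻¹⁴ J = 91.0 keV.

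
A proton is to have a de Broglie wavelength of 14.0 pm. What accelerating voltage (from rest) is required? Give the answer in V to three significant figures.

p = h/λ = 6.626 × 10⁻³⁴ / 1.400 × 10⁻¹¹ = 4.733 × 10⁻²³ kg·m/s.
KE = p²/(2m) = 6.695 × 10⁻¹⁹ J.
V = KE/e = 6.695 × 10⁻¹⁹ / (1.602 × 10⁻¹⁹) = 4.18 V.

V = 4.18 V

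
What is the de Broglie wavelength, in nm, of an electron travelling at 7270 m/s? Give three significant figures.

λ = 100 nm

p = mv = 9.109 × 10⁻³¹ × 7270 = 6.622 × 10⁻²⁷ kg·m/s.
λ = h/p = 6.626 × 10⁻³⁴ / 6.622 × 10⁻²⁷ = 1.00 × 10⁻⁷ m = 100 nm.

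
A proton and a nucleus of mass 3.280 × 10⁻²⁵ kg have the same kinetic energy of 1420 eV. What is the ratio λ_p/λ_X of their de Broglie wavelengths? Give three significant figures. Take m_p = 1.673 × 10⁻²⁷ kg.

At fixed KE, p = √(2mKE) so λ = h/p ∝ 1/√m.
λ_p/λ_X = √(m_X/m_p) = √(3.280 × 10⁻²⁵/1.673 × 10⁻²⁷) = √(196.1) = 14.0.

λ_p/λ_X = 14.0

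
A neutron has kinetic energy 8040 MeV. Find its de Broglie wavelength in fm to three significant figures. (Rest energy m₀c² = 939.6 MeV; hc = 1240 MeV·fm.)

λ = 0.139 fm

Total energy E = KE + m₀c² = 8040 + 939.6 = 8979.6 MeV.
(pc)² = E² − (m₀c²)² = (8979.6)² − (939.6)² = 7.975 × 10⁷ MeV², so pc = 8930 MeV.
λ = hc/(pc) = 1240 MeV·fm / 8930 MeV = 0.139 fm.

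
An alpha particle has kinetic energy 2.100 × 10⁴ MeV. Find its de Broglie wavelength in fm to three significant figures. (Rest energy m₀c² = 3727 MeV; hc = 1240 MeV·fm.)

λ = 0.0507 fm

Total energy E = KE + m₀c² = 2.100 × 10⁴ + 3727 = 24727 MeV.
(pc)² = E² − (m₀c²)² = (24727)² − (3727)² = 5.975 × 10⁸ MeV², so pc = 2.444 × 10⁴ MeV.
λ = hc/(pc) = 1240 MeV·fm / 2.444 × 10⁴ MeV = 0.0507 fm.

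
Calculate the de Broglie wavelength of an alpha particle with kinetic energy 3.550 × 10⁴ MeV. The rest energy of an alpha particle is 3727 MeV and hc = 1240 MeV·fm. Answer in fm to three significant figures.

λ = 0.0318 fm

Total energy E = KE + m₀c² = 3.550 × 10⁴ + 3727 = 39227 MeV.
(pc)² = E² − (m₀c²)² = (39227)² − (3727)² = 1.525 × 10⁹ MeV², so pc = 3.905 × 10⁴ MeV.
λ = hc/(pc) = 1240 MeV·fm / 3.905 × 10⁴ MeV = 0.0318 fm.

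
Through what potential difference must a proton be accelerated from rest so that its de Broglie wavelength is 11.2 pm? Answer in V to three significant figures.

V = 6.53 V

p = h/λ = 6.626 × 10⁻³⁴ / 1.120 × 10⁻¹¹ = 5.916 × 10⁻²³ kg·m/s.
KE = p²/(2m) = 1.046 × 10⁻¹⁸ J.
V = KE/e = 1.046 × 10⁻¹⁸ / (1.602 × 10⁻¹⁹) = 6.53 V.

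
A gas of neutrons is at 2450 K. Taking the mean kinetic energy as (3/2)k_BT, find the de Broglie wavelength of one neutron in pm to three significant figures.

λ = 50.8 pm

KE = (3/2)k_BT = 1.5 × 1.381 × 10⁻²³ × 2450 = 5.075 × 10⁻²⁰ J.
p = √(2mKE) = √(2 × 1.675 × 10⁻²⁷ × 5.075 × 10⁻²⁰) = 1.304 × 10⁻²³ kg·m/s.
λ = h/p = 5.08 × 10⁻¹¹ m = 50.8 pm.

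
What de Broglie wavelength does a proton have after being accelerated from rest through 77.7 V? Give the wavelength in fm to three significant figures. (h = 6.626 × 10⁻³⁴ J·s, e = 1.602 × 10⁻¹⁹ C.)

KE = eV = 1.602 × 10⁻¹⁹ × 77.70 = 1.245 × 10⁻¹⁷ J.
p = √(2mKE) = √(2 × 1.673 × 10⁻²⁷ × 1.245 × 10⁻¹⁷) = 2.041 × 10⁻²² kg·m/s.
λ = h/p = 6.626 × 10⁻³⁴ / 2.041 × 10⁻²² = 3.25 × 10⁻¹² m = 3250 fm.

λ = 3250 fm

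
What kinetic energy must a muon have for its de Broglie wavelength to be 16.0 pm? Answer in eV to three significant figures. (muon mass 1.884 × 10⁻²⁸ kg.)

KE = 28.4 eV

p = h/λ = 6.626 × 10⁻³⁴ / 1.600 × 10⁻¹¹ = 4.141 × 10⁻²³ kg·m/s.
KE = p²/(2m) = (4.141 × 10⁻²³)² / (2 × 1.884 × 10⁻²⁸) = 4.551 × 10⁻¹⁸ J = 28.4 eV.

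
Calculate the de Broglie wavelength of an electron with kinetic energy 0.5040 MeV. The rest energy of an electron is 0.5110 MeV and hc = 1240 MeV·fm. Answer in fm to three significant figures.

Total energy E = KE + m₀c² = 0.5040 + 0.5110 = 1.0150 MeV.
(pc)² = E² − (m₀c²)² = (1.0150)² − (0.5110)² = 0.7691 MeV², so pc = 0.8770 MeV.
λ = hc/(pc) = 1240 MeV·fm / 0.8770 MeV = 1410 fm.

λ = 1410 fm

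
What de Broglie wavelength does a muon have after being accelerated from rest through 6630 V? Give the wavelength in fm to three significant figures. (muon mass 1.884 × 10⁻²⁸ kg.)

KE = eV = 1.602 × 10⁻¹⁹ × 6630 = 1.062 × 10⁻¹⁵ J.
p = √(2mKE) = √(2 × 1.884 × 10⁻²⁸ × 1.062 × 10⁻¹⁵) = 6.326 × 10⁻²² kg·m/s.
λ = h/p = 6.626 × 10⁻³⁴ / 6.326 × 10⁻²² = 1.05 × 10⁻¹² m = 1050 fm.

λ = 1050 fm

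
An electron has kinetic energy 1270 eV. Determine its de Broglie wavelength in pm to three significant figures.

λ = 34.4 pm

KE = 1270 eV = 2.035 × 10⁻¹⁶ J.
p = √(2mKE) = √(2 × 9.109 × 10⁻³¹ × 2.035 × 10⁻¹⁶) = 1.925 × 10⁻²³ kg·m/s.
λ = h/p = 6.626 × 10⁻³⁴ / 1.925 × 10⁻²³ = 3.44 × 10⁻¹¹ m = 34.4 pm.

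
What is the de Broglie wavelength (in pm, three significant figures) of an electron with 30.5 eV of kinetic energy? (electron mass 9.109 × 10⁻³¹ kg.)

λ = 222 pm

KE = 30.5 eV = 4.886 × 10⁻¹⁸ J.
p = √(2mKE) = √(2 × 9.109 × 10⁻³¹ × 4.886 × 10⁻¹⁸) = 2.984 × 10⁻²⁴ kg·m/s.
λ = h/p = 6.626 × 10⁻³⁴ / 2.984 × 10⁻²⁴ = 2.22 × 10⁻¹⁰ m = 222 pm.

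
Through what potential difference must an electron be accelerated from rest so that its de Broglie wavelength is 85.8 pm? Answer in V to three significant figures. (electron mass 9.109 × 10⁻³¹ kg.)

p = h/λ = 6.626 × 10⁻³⁴ / 8.580 × 10⁻¹¹ = 7.723 × 10⁻²⁴ kg·m/s.
KE = p²/(2m) = 3.274 × 10⁻¹⁷ J.
V = KE/e = 3.274 × 10⁻¹⁷ / (1.602 × 10⁻¹⁹) = 204 V.

V = 204 V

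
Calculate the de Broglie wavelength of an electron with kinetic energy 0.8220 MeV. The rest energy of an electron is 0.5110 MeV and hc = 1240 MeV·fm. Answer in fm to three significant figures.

Total energy E = KE + m₀c² = 0.8220 + 0.5110 = 1.3330 MeV.
(pc)² = E² − (m₀c²)² = (1.3330)² − (0.5110)² = 1.516 MeV², so pc = 1.231 MeV.
λ = hc/(pc) = 1240 MeV·fm / 1.231 MeV = 1010 fm.

λ = 1010 fm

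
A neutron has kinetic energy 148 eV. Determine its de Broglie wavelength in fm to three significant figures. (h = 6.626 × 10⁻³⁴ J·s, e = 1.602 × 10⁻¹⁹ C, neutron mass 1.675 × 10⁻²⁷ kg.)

KE = 148 eV = 2.371 × 10⁻¹⁷ J.
p = √(2mKE) = √(2 × 1.675 × 10⁻²⁷ × 2.371 × 10⁻¹⁷) = 2.818 × 10⁻²² kg·m/s.
λ = h/p = 6.626 × 10⁻³⁴ / 2.818 × 10⁻²² = 2.35 × 10⁻¹² m = 2350 fm.

λ = 2350 fm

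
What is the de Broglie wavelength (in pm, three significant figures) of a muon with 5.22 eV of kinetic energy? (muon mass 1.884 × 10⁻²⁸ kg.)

KE = 5.22 eV = 8.362 × 10⁻¹⁹ J.
p = √(2mKE) = √(2 × 1.884 × 10⁻²⁸ × 8.362 × 10⁻¹⁹) = 1.775 × 10⁻²³ kg·m/s.
λ = h/p = 6.626 × 10⁻³⁴ / 1.775 × 10⁻²³ = 3.73 × 10⁻¹¹ m = 37.3 pm.

λ = 37.3 pm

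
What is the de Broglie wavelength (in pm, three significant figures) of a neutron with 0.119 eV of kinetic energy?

λ = 82.9 pm

KE = 0.119 eV = 1.906 × 10⁻²⁰ J.
p = √(2mKE) = √(2 × 1.675 × 10⁻²⁷ × 1.906 × 10⁻²⁰) = 7.991 × 10⁻²⁴ kg·m/s.
λ = h/p = 6.626 × 10⁻³⁴ / 7.991 × 10⁻²⁴ = 8.29 × 10⁻¹¹ m = 82.9 pm.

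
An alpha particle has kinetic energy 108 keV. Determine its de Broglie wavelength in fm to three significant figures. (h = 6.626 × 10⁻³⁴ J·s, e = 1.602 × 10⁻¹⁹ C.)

KE = 108 keV = 1.730 × 10⁻¹⁴ J.
p = √(2mKE) = √(2 × 6.645 × 10⁻²⁷ × 1.730 × 10⁻¹⁴) = 1.516 × 10⁻²⁰ kg·m/s.
λ = h/p = 6.626 × 10⁻³⁴ / 1.516 × 10⁻²⁰ = 4.37 × 10⁻¹⁴ m = 43.7 fm.

λ = 43.7 fm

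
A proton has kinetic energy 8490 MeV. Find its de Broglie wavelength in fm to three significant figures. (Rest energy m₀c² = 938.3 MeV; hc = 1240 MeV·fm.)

λ = 0.132 fm

Total energy E = KE + m₀c² = 8490 + 938.3 = 9428.3 MeV.
(pc)² = E² − (m₀c²)² = (9428.3)² − (938.3)² = 8.801 × 10⁷ MeV², so pc = 9381 MeV.
λ = hc/(pc) = 1240 MeV·fm / 9381 MeV = 0.132 fm.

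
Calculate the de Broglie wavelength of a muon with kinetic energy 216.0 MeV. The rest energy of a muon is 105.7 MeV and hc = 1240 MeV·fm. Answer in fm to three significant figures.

Total energy E = KE + m₀c² = 216.0 + 105.7 = 321.7 MeV.
(pc)² = E² − (m₀c²)² = (321.7)² − (105.7)² = 9.232 × 10⁴ MeV², so pc = 303.8 MeV.
λ = hc/(pc) = 1240 MeV·fm / 303.8 MeV = 4.08 fm.

λ = 4.08 fm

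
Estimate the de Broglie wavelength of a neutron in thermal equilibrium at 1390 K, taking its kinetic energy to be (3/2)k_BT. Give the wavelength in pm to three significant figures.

λ = 67.5 pm

KE = (3/2)k_BT = 1.5 × 1.381 × 10⁻²³ × 1390 = 2.879 × 10⁻²⁰ J.
p = √(2mKE) = √(2 × 1.675 × 10⁻²⁷ × 2.879 × 10⁻²⁰) = 9.821 × 10⁻²⁴ kg·m/s.
λ = h/p = 6.75 × 10⁻¹¹ m = 67.5 pm.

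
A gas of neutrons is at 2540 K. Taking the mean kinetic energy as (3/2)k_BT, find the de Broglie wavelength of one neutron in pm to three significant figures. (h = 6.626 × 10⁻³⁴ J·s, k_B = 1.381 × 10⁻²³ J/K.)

λ = 49.9 pm

KE = (3/2)k_BT = 1.5 × 1.381 × 10⁻²³ × 2540 = 5.262 × 10⁻²⁰ J.
p = √(2mKE) = √(2 × 1.675 × 10⁻²⁷ × 5.262 × 10⁻²⁰) = 1.328 × 10⁻²³ kg·m/s.
λ = h/p = 4.99 × 10⁻¹¹ m = 49.9 pm.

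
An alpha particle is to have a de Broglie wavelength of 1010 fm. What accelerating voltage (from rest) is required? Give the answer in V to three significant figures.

p = h/λ = 6.626 × 10⁻³⁴ / 1.010 × 10⁻¹² = 6.560 × 10⁻²² kg·m/s.
KE = p²/(2m) = 3.238 × 10⁻¹⁷ J.
V = KE/2e = 3.238 × 10⁻¹⁷ / (2 × 1.602 × 10⁻¹⁹) = 101 V.

V = 101 V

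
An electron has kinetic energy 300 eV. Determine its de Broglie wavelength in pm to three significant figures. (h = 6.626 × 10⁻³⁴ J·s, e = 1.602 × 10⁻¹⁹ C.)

KE = 300 eV = 4.806 × 10⁻¹⁷ J.
p = √(2mKE) = √(2 × 9.109 × 10⁻³¹ × 4.806 × 10⁻¹⁷) = 9.357 × 10⁻²⁴ kg·m/s.
λ = h/p = 6.626 × 10⁻³⁴ / 9.357 × 10⁻²⁴ = 7.08 × 10⁻¹¹ m = 70.8 pm.

λ = 70.8 pm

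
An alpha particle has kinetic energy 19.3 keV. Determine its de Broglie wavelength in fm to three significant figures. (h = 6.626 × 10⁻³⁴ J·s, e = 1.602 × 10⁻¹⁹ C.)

λ = 103 fm

KE = 19.3 keV = 3.092 × 10⁻¹⁵ J.
p = √(2mKE) = √(2 × 6.645 × 10⁻²⁷ × 3.092 × 10⁻¹⁵) = 6.410 × 10⁻²¹ kg·m/s.
λ = h/p = 6.626 × 10⁻³⁴ / 6.410 × 10⁻²¹ = 1.03 × 10⁻¹³ m = 103 fm.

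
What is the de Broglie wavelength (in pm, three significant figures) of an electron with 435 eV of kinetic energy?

KE = 435 eV = 6.969 × 10⁻¹⁷ J.
p = √(2mKE) = √(2 × 9.109 × 10⁻³¹ × 6.969 × 10⁻¹⁷) = 1.127 × 10⁻²³ kg·m/s.
λ = h/p = 6.626 × 10⁻³⁴ / 1.127 × 10⁻²³ = 5.88 × 10⁻¹¹ m = 58.8 pm.

λ = 58.8 pm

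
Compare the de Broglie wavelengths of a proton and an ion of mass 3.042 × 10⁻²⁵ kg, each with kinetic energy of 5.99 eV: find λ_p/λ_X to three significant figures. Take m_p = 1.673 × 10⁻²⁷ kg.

At fixed KE, p = √(2mKE) so λ = h/p ∝ 1/√m.
λ_p/λ_X = √(m_X/m_p) = √(3.042 × 10⁻²⁵/1.673 × 10⁻²⁷) = √(181.8) = 13.5.

λ_p/λ_X = 13.5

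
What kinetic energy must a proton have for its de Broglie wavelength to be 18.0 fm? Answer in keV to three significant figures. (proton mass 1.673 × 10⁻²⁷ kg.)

p = h/λ = 6.626 × 10⁻³⁴ / 1.800 × 10⁻¹⁴ = 3.681 × 10⁻²⁰ kg·m/s.
KE = p²/(2m) = (3.681 × 10⁻²⁰)² / (2 × 1.673 × 10⁻²⁷) = 4.050 × 10⁻¹³ J = 2530 keV.

KE = 2530 keV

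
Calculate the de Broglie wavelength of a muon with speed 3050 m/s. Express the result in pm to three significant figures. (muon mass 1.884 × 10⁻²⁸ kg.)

λ = 1150 pm

p = mv = 1.884 × 10⁻²⁸ × 3050 = 5.746 × 10⁻²⁵ kg·m/s.
λ = h/p = 6.626 × 10⁻³⁴ / 5.746 × 10⁻²⁵ = 1.15 × 10⁻⁹ m = 1150 pm.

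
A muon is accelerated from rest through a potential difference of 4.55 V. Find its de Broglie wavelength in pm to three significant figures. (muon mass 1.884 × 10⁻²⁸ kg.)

KE = eV = 1.602 × 10⁻¹⁹ × 4.550 = 7.289 × 10⁻¹⁹ J.
p = √(2mKE) = √(2 × 1.884 × 10⁻²⁸ × 7.289 × 10⁻¹⁹) = 1.657 × 10⁻²³ kg·m/s.
λ = h/p = 6.626 × 10⁻³⁴ / 1.657 × 10⁻²³ = 4.00 × 10⁻¹¹ m = 40.0 pm.

λ = 40.0 pm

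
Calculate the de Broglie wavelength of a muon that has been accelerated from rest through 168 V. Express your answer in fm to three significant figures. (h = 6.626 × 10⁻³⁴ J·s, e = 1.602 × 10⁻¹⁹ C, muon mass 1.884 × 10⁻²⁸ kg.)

λ = 6580 fm

KE = eV = 1.602 × 10⁻¹⁹ × 168.0 = 2.691 × 10⁻¹⁷ J.
p = √(2mKE) = √(2 × 1.884 × 10⁻²⁸ × 2.691 × 10⁻¹⁷) = 1.007 × 10⁻²² kg·m/s.
λ = h/p = 6.626 × 10⁻³⁴ / 1.007 × 10⁻²² = 6.58 × 10⁻¹² m = 6580 fm.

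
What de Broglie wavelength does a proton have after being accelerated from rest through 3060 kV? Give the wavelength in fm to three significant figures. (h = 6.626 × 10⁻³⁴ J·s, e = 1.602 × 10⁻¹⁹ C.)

KE = eV = 1.602 × 10⁻¹⁹ × 3.060 × 10⁶ = 4.902 × 10⁻¹³ J.
p = √(2mKE) = √(2 × 1.673 × 10⁻²⁷ × 4.902 × 10⁻¹³) = 4.050 × 10⁻²⁰ kg·m/s.
λ = h/p = 6.626 × 10⁻³⁴ / 4.050 × 10⁻²⁰ = 1.64 × 10⁻¹⁴ m = 16.4 fm.

λ = 16.4 fm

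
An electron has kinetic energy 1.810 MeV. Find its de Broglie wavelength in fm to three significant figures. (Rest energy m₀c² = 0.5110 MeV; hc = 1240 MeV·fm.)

λ = 548 fm

Total energy E = KE + m₀c² = 1.810 + 0.5110 = 2.3210 MeV.
(pc)² = E² − (m₀c²)² = (2.3210)² − (0.5110)² = 5.126 MeV², so pc = 2.264 MeV.
λ = hc/(pc) = 1240 MeV·fm / 2.264 MeV = 548 fm.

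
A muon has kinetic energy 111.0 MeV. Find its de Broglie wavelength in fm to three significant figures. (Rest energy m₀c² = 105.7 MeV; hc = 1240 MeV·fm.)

λ = 6.55 fm

Total energy E = KE + m₀c² = 111.0 + 105.7 = 216.7 MeV.
(pc)² = E² − (m₀c²)² = (216.7)² − (105.7)² = 3.579 × 10⁴ MeV², so pc = 189.2 MeV.
λ = hc/(pc) = 1240 MeV·fm / 189.2 MeV = 6.55 fm.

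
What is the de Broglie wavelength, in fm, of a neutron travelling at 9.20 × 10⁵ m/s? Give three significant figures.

p = mv = 1.675 × 10⁻²⁷ × 9.20 × 10⁵ = 1.541 × 10⁻²¹ kg·m/s.
λ = h/p = 6.626 × 10⁻³⁴ / 1.541 × 10⁻²¹ = 4.30 × 10⁻¹³ m = 430 fm.

λ = 430 fm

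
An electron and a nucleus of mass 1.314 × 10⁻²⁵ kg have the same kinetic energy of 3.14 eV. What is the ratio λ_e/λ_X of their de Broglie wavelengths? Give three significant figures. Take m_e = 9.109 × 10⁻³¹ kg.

At fixed KE, p = √(2mKE) so λ = h/p ∝ 1/√m.
λ_e/λ_X = √(m_X/m_e) = √(1.314 × 10⁻²⁵/9.109 × 10⁻³¹) = √(1.443 × 10⁵) = 380.

λ_e/λ_X = 380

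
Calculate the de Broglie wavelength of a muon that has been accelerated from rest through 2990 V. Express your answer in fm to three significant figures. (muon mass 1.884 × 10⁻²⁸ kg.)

λ = 1560 fm

KE = eV = 1.602 × 10⁻¹⁹ × 2990 = 4.790 × 10⁻¹⁶ J.
p = √(2mKE) = √(2 × 1.884 × 10⁻²⁸ × 4.790 × 10⁻¹⁶) = 4.248 × 10⁻²² kg·m/s.
λ = h/p = 6.626 × 10⁻³⁴ / 4.248 × 10⁻²² = 1.56 × 10⁻¹² m = 1560 fm.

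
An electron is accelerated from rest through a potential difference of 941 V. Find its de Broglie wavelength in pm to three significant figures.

KE = eV = 1.602 × 10⁻¹⁹ × 941.0 = 1.507 × 10⁻¹⁶ J.
p = √(2mKE) = √(2 × 9.109 × 10⁻³¹ × 1.507 × 10⁻¹⁶) = 1.657 × 10⁻²³ kg·m/s.
λ = h/p = 6.626 × 10⁻³⁴ / 1.657 × 10⁻²³ = 4.00 × 10⁻¹¹ m = 40.0 pm.

λ = 40.0 pm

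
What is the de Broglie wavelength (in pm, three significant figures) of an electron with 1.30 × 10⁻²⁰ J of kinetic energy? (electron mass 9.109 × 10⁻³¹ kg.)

λ = 4310 pm

p = √(2mKE) = √(2 × 9.109 × 10⁻³¹ × 1.300 × 10⁻²⁰) = 1.539 × 10⁻²⁵ kg·m/s.
λ = h/p = 6.626 × 10⁻³⁴ / 1.539 × 10⁻²⁵ = 4.31 × 10⁻⁹ m = 4310 pm.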